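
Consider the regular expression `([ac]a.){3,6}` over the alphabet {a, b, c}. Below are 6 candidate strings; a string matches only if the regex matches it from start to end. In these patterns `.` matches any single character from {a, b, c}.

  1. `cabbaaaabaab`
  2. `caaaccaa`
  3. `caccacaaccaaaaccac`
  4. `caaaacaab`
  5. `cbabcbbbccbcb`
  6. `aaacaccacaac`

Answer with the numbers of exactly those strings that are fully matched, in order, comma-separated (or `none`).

1 → no match
2 → no match
3 → match
4 → match
5 → no match
6 → match

3, 4, 6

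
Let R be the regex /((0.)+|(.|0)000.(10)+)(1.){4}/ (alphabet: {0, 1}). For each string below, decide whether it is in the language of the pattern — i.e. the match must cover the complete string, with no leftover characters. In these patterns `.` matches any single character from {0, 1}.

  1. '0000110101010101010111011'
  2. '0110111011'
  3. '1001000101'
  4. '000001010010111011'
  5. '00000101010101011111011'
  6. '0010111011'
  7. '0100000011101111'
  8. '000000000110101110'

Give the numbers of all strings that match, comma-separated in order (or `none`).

1 → match
2 → match
3 → no match
4 → match
5 → match
6 → match
7 → match
8 → match

1, 2, 4, 5, 6, 7, 8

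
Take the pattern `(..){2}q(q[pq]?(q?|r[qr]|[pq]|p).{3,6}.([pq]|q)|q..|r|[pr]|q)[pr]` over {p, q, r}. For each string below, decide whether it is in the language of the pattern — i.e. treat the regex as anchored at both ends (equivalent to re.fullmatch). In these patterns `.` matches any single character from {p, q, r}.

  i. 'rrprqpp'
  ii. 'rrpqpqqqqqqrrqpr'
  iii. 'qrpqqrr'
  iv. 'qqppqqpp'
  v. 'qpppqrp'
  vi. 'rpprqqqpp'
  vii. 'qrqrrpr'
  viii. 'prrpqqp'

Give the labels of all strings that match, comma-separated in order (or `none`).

i, iii, v, vi, viii

i → match
ii → no match
iii → match
iv → no match
v → match
vi → match
vii → no match
viii → match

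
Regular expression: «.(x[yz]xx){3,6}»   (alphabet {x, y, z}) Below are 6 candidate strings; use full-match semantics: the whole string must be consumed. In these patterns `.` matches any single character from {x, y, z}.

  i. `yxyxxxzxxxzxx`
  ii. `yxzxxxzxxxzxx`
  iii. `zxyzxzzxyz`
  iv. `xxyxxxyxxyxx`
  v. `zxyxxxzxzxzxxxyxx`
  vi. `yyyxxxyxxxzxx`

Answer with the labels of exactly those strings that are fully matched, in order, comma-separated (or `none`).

i, ii

i → match
ii → match
iii → no match — must end with `xx`
iv → no match
v → no match
vi → no match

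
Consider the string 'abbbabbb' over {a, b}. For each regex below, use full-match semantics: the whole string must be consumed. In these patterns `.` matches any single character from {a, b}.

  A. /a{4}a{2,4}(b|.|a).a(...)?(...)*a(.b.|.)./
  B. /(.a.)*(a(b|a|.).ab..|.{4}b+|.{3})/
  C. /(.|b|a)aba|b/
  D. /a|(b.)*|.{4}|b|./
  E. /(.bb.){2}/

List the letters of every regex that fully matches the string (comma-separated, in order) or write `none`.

E

A → no match
B → no match
C → no match
D → no match
E → match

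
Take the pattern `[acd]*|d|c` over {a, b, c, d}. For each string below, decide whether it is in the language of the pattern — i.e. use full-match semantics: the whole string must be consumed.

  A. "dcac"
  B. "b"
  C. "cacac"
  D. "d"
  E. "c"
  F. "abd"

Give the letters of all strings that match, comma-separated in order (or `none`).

A, C, D, E

A → match
B → no match
C → match
D → match
E → match
F → no match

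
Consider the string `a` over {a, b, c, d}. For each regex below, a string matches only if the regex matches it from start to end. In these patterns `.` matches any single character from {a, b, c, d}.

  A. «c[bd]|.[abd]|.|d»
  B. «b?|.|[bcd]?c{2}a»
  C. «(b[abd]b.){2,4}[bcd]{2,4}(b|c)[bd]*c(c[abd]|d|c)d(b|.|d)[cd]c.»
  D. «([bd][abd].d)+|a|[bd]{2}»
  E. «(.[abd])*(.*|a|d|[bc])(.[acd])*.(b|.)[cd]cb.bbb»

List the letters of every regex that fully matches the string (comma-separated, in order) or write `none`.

A, B, D

A → match
B → match
C → no match — must start with `b`
D → match
E → no match — must end with `bbb`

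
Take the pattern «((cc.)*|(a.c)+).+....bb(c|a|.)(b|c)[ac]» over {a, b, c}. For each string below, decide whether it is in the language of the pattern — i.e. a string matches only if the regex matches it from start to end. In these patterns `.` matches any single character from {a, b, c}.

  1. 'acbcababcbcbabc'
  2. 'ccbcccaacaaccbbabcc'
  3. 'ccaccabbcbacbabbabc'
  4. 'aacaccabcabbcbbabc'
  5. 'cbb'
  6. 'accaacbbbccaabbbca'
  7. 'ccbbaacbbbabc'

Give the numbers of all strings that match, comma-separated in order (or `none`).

3, 4, 6, 7

1 → no match
2 → no match
3 → match
4 → match
5. 'cbb' → no match
6 → match
7 → match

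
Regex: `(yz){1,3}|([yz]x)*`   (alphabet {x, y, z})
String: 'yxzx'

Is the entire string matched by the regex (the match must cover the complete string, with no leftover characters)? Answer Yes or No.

Yes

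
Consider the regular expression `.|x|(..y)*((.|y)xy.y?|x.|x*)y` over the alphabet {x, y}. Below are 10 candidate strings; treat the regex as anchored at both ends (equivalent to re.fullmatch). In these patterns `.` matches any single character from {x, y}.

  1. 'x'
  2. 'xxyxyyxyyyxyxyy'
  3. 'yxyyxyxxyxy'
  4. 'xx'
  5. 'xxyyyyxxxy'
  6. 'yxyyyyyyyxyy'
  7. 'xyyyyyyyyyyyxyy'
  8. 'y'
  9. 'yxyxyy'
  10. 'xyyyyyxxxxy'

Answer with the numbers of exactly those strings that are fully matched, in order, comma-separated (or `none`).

1, 2, 3, 5, 6, 7, 8, 9, 10

1 → match
2 → match
3 → match
4 → no match
5 → match
6 → match
7 → match
8 → match
9 → match
10 → match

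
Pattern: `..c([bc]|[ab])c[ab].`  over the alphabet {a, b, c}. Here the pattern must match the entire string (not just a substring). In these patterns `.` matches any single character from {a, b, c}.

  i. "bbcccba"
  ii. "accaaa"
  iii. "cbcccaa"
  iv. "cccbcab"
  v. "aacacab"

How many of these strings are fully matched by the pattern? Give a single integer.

i → match
ii → no match
iii → match
iv → match
v → match
Total matched: 4

4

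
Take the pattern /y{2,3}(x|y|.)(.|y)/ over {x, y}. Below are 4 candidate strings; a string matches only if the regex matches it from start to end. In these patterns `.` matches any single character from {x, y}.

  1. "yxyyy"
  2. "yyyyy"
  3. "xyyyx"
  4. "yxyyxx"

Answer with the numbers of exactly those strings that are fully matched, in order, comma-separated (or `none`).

1. "yxyyy" → no match
2. "yyyyy" → match
3. "xyyyx" → no match — must start with "y"
4. "yxyyxx" → no match

2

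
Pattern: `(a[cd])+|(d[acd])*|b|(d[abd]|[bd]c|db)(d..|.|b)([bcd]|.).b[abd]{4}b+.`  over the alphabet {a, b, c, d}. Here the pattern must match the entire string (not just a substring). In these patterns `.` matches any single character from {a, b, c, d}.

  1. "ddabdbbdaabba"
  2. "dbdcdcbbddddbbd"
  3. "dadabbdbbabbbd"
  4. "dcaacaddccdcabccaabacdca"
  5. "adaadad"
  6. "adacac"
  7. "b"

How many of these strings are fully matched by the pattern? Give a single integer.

5

1 → match
2 → match
3 → match
4 → no match
5 → no match
6 → match
7 → match
Total matched: 5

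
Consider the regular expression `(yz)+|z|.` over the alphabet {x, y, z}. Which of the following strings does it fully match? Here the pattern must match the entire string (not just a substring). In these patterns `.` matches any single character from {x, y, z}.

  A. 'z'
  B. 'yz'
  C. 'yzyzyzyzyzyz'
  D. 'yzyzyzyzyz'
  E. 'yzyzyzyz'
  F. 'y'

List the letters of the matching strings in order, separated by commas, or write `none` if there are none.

A, B, C, D, E, F

A → match
B → match
C → match
D → match
E → match
F → match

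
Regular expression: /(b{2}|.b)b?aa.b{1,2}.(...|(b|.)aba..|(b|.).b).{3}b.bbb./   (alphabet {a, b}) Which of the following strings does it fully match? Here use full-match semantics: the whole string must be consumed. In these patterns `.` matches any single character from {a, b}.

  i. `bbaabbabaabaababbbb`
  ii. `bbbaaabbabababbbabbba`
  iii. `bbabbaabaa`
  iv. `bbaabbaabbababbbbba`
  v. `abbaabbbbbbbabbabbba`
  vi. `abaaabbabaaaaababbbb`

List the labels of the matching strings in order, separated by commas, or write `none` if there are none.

i, ii, iv, v, vi

i → match
ii → match
iii → no match
iv → match
v → match
vi → match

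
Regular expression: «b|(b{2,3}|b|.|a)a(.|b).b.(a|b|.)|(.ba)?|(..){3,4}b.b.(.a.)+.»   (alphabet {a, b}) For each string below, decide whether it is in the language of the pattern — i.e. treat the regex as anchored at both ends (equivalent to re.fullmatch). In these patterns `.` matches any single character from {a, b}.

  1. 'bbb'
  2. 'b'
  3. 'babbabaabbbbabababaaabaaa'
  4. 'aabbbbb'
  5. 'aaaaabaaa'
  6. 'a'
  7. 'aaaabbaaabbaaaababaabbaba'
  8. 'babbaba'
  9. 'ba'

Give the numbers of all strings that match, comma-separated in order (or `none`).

1 → no match
2 → match
3 → no match
4 → match
5 → no match
6 → no match
7 → no match
8 → no match
9 → no match

2, 4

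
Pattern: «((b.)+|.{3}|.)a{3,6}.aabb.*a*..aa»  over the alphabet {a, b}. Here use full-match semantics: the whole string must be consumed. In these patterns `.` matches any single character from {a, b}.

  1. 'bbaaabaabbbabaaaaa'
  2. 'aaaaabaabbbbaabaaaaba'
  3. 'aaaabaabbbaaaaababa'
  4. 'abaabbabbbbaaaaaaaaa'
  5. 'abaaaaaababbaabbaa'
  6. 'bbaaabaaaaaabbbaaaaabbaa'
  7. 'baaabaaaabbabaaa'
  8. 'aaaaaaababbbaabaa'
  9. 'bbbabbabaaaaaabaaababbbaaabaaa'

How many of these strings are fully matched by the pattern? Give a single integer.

1

1 → match
2 → no match — must end with 'aa'
3 → no match — must end with 'aa'
4 → no match
5 → no match
6 → no match
7 → no match
8 → no match
9 → no match
Total matched: 1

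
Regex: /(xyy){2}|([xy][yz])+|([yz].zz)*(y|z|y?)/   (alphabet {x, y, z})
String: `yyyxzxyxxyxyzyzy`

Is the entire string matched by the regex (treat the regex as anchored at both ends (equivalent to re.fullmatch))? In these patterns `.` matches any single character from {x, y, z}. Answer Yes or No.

No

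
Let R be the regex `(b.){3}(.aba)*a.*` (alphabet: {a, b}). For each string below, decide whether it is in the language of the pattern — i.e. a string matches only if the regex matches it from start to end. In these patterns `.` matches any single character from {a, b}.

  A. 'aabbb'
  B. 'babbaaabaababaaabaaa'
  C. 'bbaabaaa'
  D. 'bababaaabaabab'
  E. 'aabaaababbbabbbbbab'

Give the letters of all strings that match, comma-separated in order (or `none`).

D

A → no match — must start with 'b'
B → no match
C → no match
D → match
E → no match — must start with 'b'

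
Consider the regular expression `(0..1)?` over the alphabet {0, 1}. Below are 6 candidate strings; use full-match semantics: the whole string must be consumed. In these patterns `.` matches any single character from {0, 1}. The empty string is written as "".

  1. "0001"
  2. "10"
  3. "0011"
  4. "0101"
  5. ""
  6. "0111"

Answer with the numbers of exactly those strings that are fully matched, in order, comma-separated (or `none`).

1, 3, 4, 5, 6

1. "0001" → match
2. "10" → no match
3. "0011" → match
4. "0101" → match
5. "" → match
6. "0111" → match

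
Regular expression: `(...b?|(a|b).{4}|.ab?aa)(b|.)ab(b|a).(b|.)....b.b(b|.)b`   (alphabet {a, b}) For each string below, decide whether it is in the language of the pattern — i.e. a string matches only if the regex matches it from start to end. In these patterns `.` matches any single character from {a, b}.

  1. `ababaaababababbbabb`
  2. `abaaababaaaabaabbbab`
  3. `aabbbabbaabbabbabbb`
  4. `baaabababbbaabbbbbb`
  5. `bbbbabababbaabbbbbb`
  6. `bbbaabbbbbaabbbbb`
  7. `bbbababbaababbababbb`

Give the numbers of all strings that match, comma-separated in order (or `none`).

2, 3, 4

1 → no match
2 → match
3 → match
4 → match
5 → no match
6 → no match
7 → no match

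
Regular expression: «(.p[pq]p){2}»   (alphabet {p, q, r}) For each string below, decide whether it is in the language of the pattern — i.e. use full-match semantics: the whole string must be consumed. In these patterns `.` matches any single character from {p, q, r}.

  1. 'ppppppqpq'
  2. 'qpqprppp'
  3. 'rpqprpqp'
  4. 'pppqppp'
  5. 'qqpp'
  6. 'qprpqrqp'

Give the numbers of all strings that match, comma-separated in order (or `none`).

1 → no match — must end with 'p'
2 → match
3 → match
4 → no match
5 → no match
6 → no match

2, 3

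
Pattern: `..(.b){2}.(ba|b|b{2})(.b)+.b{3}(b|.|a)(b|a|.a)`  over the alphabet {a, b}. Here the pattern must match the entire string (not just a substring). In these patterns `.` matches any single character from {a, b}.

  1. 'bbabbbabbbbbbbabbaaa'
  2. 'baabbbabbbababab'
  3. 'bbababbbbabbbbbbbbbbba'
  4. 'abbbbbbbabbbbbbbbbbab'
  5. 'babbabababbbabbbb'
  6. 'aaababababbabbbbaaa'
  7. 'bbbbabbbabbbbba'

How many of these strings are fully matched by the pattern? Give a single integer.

2

1 → no match
2 → no match
3 → match
4 → match
5 → no match
6 → no match
7 → no match
Total matched: 2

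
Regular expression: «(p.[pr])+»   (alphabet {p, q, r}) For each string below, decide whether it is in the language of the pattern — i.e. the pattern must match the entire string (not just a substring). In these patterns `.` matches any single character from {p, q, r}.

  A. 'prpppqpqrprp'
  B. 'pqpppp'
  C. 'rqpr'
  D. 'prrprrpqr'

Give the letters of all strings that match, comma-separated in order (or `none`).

A. 'prpppqpqrprp' → no match
B. 'pqpppp' → match
C. 'rqpr' → no match — must start with 'p'
D. 'prrprrpqr' → match

B, D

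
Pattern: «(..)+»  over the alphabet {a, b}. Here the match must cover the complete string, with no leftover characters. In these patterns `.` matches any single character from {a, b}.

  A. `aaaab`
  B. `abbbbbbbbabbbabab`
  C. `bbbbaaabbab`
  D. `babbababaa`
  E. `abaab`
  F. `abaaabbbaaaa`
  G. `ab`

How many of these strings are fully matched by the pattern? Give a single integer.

A → no match
B → no match
C → no match
D → match
E → no match
F → match
G → match
Total matched: 3

3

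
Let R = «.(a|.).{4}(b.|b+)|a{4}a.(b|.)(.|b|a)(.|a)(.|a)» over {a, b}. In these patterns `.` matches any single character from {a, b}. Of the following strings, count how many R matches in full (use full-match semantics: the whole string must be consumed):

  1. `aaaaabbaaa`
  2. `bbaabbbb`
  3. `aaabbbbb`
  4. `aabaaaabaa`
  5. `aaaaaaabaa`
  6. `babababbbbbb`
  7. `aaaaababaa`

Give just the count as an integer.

1 → match
2 → match
3 → match
4 → no match
5 → match
6 → match
7 → match
Total matched: 6

6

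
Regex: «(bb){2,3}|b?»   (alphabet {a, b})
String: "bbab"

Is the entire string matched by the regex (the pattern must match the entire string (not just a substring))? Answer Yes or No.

No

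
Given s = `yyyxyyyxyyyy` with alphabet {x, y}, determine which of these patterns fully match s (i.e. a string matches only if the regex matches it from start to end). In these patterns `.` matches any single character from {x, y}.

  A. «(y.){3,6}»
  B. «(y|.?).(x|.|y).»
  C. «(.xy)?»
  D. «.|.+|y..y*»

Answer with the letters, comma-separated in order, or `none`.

A, D

A → match
B → no match
C → no match
D → match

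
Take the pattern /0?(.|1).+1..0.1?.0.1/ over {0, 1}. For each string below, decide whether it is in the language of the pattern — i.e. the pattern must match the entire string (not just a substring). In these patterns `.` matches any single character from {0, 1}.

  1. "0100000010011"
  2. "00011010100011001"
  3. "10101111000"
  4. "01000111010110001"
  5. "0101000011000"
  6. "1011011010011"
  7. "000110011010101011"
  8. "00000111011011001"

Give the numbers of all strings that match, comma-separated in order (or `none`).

1 → no match
2 → match
3 → no match — must end with "1"
4 → match
5 → no match — must end with "1"
6 → no match
7 → no match
8 → no match

2, 4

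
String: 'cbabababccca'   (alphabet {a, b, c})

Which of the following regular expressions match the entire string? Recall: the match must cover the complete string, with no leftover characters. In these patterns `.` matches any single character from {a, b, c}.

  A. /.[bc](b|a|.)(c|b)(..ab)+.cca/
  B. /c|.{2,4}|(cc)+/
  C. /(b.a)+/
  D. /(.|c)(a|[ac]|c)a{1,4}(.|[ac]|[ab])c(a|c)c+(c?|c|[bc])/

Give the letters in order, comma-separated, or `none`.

A → match
B → no match
C → no match — must start with 'b'
D → no match

A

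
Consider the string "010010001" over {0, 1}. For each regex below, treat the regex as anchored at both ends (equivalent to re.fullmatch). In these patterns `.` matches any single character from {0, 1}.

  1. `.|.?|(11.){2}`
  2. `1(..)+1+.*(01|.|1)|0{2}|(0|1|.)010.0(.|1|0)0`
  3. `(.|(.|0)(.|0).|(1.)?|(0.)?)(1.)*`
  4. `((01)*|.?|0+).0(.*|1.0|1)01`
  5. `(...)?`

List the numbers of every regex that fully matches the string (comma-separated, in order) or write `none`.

1 → no match
2 → no match
3 → no match
4 → match
5 → no match

4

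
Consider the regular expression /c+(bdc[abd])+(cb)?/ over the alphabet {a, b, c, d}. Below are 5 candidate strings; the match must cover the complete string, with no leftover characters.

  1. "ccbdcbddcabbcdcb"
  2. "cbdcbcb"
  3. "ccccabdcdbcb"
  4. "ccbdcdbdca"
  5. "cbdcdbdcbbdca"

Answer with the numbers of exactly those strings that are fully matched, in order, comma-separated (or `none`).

2, 4, 5

1 → no match
2 → match
3 → no match
4 → match
5 → match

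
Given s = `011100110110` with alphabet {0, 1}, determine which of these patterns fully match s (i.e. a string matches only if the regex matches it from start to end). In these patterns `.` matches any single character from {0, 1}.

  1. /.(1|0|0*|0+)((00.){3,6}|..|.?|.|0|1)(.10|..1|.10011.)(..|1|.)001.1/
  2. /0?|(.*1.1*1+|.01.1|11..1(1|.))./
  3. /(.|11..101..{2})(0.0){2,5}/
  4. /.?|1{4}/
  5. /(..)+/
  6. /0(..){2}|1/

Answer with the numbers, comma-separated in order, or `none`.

2, 5

1 → no match — must end with `1`
2 → match
3 → no match
4 → no match
5 → match
6 → no match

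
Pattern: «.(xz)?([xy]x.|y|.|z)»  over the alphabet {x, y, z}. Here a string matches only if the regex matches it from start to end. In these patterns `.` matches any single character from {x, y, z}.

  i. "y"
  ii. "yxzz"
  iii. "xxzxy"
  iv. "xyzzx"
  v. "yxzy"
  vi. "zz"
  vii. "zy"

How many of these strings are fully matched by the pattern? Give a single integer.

4

i → no match
ii → match
iii → no match
iv → no match
v → match
vi → match
vii → match
Total matched: 4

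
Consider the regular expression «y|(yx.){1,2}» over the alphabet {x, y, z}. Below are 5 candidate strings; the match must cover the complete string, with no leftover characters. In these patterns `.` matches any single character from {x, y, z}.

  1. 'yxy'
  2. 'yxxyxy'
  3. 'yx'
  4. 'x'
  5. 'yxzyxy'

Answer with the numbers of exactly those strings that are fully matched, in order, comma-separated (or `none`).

1 → match
2 → match
3 → no match
4 → no match
5 → match

1, 2, 5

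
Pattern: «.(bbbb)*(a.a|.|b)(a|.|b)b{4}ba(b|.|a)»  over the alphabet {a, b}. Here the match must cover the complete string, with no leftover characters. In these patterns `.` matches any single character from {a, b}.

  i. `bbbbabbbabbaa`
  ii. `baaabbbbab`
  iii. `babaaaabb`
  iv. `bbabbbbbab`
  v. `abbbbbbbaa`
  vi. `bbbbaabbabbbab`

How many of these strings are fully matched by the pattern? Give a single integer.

2

i → no match
ii → no match
iii → no match
iv → match
v → match
vi → no match
Total matched: 2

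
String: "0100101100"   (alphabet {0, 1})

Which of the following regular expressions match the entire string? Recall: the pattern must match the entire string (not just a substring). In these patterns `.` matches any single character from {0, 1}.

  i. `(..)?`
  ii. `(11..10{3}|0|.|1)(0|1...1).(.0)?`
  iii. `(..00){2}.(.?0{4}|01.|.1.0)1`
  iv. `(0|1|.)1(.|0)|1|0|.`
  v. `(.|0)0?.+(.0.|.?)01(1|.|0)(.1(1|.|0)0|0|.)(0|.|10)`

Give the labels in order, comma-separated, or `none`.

v

i → no match
ii → no match
iii → no match — must end with "1"
iv → no match
v → match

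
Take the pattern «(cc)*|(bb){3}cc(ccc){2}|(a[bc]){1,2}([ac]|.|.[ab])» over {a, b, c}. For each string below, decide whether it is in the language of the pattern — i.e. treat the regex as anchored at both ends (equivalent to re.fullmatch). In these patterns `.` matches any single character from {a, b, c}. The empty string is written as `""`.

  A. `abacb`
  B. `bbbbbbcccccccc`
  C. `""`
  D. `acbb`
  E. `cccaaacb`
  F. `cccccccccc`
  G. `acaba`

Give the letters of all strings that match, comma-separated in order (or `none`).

A → match
B → match
C → match
D → match
E → no match
F → match
G → match

A, B, C, D, F, G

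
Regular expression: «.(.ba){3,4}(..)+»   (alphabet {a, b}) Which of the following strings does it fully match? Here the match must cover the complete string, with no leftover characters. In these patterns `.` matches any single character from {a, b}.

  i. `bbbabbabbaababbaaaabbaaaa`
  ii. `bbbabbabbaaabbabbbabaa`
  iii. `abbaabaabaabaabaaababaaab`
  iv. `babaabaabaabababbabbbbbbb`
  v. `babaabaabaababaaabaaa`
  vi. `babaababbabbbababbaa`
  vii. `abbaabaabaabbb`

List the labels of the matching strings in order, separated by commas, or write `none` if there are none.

i → match
ii → match
iii → match
iv → match
v → match
vi → match
vii → match

i, ii, iii, iv, v, vi, vii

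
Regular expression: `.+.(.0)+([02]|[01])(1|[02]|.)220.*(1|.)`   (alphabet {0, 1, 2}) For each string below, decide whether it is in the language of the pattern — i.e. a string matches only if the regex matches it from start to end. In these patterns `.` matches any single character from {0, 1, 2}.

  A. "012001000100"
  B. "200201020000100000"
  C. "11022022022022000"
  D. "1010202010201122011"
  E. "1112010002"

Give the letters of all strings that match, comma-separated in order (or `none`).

D

A. "012001000100" → no match
B → no match
C → no match
D → match
E. "1112010002" → no match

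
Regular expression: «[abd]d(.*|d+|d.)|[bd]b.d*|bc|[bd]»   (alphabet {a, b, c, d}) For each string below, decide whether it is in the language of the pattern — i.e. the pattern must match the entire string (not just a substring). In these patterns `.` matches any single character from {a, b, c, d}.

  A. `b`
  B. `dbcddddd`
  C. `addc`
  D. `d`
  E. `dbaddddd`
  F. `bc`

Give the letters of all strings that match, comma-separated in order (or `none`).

A, B, C, D, E, F

A → match
B → match
C → match
D → match
E → match
F → match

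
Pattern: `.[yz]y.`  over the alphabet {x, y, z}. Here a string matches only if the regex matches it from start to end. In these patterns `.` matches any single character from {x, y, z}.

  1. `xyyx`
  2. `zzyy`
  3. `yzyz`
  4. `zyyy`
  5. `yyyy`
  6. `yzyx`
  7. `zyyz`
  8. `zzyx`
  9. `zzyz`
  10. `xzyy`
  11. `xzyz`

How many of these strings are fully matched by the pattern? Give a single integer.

11

1. `xyyx` → match
2. `zzyy` → match
3. `yzyz` → match
4. `zyyy` → match
5. `yyyy` → match
6. `yzyx` → match
7. `zyyz` → match
8. `zzyx` → match
9. `zzyz` → match
10. `xzyy` → match
11. `xzyz` → match
Total matched: 11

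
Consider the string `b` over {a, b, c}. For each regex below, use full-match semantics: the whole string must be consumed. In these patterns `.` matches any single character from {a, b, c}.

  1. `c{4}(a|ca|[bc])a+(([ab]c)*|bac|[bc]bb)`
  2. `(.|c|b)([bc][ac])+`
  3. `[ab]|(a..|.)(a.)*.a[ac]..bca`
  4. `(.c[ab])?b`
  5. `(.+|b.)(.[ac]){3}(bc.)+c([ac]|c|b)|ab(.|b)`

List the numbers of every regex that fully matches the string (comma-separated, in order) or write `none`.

1 → no match — must start with `c`
2 → no match
3 → match
4 → match
5 → no match

3, 4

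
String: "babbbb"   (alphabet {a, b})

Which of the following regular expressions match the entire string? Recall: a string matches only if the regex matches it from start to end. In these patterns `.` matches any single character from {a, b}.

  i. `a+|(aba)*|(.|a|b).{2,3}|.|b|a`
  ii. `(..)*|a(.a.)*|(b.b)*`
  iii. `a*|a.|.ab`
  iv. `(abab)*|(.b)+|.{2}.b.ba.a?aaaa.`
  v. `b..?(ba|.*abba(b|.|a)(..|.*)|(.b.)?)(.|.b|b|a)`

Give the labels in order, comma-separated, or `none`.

ii, v

i → no match
ii → match
iii → no match
iv → no match
v → match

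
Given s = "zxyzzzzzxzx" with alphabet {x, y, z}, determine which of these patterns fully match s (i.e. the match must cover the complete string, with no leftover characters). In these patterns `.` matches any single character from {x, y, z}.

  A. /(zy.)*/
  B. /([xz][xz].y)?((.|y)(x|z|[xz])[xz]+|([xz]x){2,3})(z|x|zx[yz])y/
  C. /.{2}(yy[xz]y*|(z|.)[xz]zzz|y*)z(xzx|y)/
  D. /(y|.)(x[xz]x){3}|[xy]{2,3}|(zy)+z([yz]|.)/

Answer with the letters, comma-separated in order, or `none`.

C

A → no match
B → no match — must end with "y"
C → match
D → no match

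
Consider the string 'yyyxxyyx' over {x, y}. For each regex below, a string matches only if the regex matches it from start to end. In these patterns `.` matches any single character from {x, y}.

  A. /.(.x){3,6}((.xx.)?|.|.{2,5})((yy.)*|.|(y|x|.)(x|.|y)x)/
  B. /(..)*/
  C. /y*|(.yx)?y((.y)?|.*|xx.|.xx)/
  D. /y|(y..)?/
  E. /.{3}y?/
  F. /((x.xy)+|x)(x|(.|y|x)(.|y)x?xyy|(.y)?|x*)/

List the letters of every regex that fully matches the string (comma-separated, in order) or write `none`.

A → no match
B → match
C → match
D → no match
E → no match
F → no match — must start with 'x'

B, C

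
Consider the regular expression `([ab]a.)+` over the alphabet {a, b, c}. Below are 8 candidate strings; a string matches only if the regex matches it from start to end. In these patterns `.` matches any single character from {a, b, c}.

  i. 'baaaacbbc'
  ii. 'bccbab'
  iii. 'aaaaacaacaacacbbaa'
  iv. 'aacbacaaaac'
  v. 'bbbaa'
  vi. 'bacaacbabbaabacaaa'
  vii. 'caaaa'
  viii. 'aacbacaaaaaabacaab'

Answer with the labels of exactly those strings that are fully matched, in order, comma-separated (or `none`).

i → no match
ii → no match
iii → no match
iv → no match
v → no match
vi → match
vii → no match
viii → match

vi, viii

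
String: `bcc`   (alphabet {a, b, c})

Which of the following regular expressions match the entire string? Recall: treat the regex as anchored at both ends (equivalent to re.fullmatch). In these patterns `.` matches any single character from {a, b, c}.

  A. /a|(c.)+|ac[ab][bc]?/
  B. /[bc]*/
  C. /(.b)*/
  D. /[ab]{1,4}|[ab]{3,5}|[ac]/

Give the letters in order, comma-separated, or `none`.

A → no match
B → match
C → no match
D → no match

B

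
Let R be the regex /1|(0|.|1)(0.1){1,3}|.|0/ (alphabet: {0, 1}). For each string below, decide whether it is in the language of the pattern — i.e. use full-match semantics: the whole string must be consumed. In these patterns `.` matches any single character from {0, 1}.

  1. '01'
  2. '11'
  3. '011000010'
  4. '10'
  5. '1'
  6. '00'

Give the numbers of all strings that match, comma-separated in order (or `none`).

1. '01' → no match
2. '11' → no match
3. '011000010' → no match
4. '10' → no match
5. '1' → match
6. '00' → no match

5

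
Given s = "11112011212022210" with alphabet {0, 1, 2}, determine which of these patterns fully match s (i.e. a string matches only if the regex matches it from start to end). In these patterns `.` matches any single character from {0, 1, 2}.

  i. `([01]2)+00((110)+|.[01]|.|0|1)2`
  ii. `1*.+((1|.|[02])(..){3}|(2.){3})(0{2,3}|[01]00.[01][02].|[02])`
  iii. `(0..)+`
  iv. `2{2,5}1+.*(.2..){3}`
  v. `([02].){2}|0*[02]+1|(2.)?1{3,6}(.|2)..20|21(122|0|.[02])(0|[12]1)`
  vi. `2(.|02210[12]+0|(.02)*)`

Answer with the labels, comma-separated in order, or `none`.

i → no match — must end with "2"
ii → match
iii → no match — must start with "0"
iv → no match — must start with "2"
v → no match
vi → no match — must start with "2"

ii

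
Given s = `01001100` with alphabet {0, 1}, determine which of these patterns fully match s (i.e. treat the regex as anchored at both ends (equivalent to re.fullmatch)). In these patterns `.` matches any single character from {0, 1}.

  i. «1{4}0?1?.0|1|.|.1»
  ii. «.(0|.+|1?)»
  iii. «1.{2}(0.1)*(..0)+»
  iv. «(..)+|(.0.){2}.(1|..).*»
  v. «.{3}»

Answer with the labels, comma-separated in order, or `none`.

ii, iv

i → no match
ii → match
iii → no match — must start with `1`
iv → match
v → no match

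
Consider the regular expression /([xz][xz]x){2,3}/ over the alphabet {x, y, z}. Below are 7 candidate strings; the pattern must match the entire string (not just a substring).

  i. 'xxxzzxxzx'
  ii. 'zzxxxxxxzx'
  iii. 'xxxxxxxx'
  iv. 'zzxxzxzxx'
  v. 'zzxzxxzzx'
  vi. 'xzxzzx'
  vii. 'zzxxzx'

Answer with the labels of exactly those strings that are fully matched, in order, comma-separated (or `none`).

i, iv, v, vi, vii

i → match
ii → no match
iii → no match
iv → match
v → match
vi → match
vii → match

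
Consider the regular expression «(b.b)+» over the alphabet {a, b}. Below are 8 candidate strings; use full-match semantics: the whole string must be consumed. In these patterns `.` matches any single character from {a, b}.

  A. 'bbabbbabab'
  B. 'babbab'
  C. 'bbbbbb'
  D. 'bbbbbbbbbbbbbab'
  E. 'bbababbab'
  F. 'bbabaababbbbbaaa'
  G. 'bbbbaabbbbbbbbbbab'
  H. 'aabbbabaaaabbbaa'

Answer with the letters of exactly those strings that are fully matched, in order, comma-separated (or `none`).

A. 'bbabbbabab' → no match
B. 'babbab' → match
C. 'bbbbbb' → match
D → match
E. 'bbababbab' → no match
F → no match — must end with 'b'
G → no match
H → no match — must start with 'b'

B, C, D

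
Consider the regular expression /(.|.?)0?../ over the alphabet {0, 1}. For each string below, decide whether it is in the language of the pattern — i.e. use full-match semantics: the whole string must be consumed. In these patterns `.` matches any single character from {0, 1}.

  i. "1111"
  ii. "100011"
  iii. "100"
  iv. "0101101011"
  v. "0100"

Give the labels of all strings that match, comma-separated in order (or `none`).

iii

i. "1111" → no match
ii. "100011" → no match
iii. "100" → match
iv. "0101101011" → no match
v. "0100" → no match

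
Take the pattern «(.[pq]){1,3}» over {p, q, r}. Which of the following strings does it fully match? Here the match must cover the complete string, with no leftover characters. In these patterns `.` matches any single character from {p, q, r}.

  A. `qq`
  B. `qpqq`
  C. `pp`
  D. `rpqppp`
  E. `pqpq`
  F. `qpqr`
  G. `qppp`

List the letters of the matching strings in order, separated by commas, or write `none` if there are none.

A → match
B → match
C → match
D → match
E → match
F → no match
G → match

A, B, C, D, E, G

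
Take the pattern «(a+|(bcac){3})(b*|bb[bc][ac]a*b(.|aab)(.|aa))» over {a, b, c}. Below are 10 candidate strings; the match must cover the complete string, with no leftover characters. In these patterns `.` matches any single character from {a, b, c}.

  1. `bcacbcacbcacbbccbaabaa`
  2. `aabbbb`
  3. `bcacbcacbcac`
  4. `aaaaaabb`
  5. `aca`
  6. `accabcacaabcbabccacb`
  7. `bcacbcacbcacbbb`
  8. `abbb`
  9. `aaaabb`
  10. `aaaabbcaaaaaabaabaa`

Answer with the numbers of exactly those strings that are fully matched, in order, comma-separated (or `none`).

1, 2, 3, 4, 7, 8, 9, 10

1 → match
2. `aabbbb` → match
3. `bcacbcacbcac` → match
4. `aaaaaabb` → match
5. `aca` → no match
6 → no match
7 → match
8. `abbb` → match
9. `aaaabb` → match
10 → match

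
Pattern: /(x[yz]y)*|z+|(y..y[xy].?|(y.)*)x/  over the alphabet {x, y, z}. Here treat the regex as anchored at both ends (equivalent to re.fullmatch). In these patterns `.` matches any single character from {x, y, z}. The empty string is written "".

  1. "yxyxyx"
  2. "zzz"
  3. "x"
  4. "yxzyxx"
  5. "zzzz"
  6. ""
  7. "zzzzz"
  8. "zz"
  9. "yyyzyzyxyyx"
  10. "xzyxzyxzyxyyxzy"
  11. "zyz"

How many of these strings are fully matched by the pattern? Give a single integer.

9

1 → no match
2 → match
3 → match
4 → match
5 → match
6 → match
7 → match
8 → match
9 → match
10 → match
11 → no match
Total matched: 9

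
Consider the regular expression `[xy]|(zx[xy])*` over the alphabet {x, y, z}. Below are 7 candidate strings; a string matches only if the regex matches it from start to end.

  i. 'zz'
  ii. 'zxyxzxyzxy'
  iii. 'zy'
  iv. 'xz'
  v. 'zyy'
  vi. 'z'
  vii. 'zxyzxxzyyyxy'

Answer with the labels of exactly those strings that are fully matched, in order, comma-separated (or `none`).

i → no match
ii → no match
iii → no match
iv → no match
v → no match
vi → no match
vii → no match

none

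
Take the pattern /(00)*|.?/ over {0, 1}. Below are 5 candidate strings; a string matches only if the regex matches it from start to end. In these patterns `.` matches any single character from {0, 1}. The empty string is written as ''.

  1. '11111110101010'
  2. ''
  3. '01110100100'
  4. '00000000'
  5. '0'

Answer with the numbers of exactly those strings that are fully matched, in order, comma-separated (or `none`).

1 → no match
2 → match
3 → no match
4 → match
5 → match

2, 4, 5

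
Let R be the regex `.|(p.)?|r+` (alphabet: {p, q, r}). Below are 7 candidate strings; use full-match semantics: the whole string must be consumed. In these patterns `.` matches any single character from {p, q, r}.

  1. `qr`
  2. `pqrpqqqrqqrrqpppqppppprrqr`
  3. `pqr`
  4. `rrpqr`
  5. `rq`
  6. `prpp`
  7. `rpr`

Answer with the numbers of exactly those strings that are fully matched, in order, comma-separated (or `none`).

none

1 → no match
2 → no match
3 → no match
4 → no match
5 → no match
6 → no match
7 → no match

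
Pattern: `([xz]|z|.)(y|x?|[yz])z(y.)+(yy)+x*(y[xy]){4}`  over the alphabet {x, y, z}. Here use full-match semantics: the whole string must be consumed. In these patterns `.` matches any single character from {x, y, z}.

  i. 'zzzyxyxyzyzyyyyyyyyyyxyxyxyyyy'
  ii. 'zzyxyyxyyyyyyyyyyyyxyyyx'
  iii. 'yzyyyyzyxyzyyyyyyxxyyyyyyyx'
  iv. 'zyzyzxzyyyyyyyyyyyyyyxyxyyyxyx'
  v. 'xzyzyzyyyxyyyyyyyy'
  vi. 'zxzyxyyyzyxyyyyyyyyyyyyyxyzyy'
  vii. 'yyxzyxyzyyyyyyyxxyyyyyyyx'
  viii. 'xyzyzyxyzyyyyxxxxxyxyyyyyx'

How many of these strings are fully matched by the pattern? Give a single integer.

2

i → match
ii → no match
iii → no match
iv → no match
v → no match
vi → no match
vii → no match
viii → match
Total matched: 2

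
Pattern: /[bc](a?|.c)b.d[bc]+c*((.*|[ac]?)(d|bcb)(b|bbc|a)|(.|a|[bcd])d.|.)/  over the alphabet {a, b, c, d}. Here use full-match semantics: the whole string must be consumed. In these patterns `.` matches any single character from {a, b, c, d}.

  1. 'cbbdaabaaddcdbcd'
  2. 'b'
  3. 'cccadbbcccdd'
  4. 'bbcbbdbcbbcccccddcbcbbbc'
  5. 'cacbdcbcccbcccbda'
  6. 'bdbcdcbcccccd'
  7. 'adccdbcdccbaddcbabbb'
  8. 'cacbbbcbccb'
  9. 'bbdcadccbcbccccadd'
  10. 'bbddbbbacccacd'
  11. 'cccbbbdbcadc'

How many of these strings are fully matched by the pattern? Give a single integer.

1 → no match
2 → no match
3 → no match
4 → match
5 → no match
6 → no match
7 → no match
8 → no match
9 → no match
10 → no match
11 → no match
Total matched: 1

1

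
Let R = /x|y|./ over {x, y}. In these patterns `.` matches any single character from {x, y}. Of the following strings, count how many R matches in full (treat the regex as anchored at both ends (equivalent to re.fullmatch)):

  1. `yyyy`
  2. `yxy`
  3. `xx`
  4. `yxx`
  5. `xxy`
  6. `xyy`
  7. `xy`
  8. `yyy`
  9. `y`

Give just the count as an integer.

1. `yyyy` → no match
2. `yxy` → no match
3. `xx` → no match
4. `yxx` → no match
5. `xxy` → no match
6. `xyy` → no match
7. `xy` → no match
8. `yyy` → no match
9. `y` → match
Total matched: 1

1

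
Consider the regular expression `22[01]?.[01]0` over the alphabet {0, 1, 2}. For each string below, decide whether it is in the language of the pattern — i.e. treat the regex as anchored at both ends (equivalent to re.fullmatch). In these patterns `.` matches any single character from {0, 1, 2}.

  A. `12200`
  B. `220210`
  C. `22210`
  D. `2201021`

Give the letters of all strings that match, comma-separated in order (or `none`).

A → no match — must start with `22`
B → match
C → match
D → no match — must end with `0`

B, C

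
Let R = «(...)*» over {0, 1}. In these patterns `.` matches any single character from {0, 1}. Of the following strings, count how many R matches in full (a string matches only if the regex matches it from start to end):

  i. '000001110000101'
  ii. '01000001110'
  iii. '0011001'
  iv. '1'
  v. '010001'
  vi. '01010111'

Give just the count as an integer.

i → match
ii. '01000001110' → no match
iii. '0011001' → no match
iv. '1' → no match
v. '010001' → match
vi. '01010111' → no match
Total matched: 2

2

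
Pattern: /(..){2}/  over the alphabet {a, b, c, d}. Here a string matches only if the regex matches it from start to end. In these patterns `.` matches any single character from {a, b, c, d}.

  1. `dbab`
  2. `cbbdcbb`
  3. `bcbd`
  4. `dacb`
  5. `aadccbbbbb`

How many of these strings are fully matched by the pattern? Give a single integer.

3

1. `dbab` → match
2. `cbbdcbb` → no match
3. `bcbd` → match
4. `dacb` → match
5. `aadccbbbbb` → no match
Total matched: 3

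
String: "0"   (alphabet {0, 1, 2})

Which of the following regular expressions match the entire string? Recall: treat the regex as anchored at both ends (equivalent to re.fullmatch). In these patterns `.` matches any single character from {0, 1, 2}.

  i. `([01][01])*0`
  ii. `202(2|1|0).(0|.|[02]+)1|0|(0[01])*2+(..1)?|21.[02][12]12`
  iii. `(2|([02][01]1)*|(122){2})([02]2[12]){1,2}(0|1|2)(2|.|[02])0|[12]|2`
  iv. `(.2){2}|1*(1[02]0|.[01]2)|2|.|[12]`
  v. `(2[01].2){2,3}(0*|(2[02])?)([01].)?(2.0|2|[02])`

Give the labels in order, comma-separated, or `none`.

i → match
ii → match
iii → no match
iv → match
v → no match — must start with "2"

i, ii, iv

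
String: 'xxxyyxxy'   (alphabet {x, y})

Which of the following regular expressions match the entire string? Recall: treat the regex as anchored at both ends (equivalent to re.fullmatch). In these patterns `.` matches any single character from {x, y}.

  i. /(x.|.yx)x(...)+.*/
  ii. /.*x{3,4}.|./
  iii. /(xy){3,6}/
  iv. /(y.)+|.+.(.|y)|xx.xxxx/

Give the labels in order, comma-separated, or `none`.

i → match
ii → no match
iii → no match — must start with 'xy'
iv → match

i, iv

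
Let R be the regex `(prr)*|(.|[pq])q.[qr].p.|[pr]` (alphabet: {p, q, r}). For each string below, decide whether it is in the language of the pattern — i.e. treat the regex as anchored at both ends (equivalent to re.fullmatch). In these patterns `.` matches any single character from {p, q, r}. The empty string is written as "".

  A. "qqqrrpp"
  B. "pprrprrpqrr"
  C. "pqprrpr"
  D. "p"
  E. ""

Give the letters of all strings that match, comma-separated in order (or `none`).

A, C, D, E

A → match
B → no match
C → match
D → match
E → match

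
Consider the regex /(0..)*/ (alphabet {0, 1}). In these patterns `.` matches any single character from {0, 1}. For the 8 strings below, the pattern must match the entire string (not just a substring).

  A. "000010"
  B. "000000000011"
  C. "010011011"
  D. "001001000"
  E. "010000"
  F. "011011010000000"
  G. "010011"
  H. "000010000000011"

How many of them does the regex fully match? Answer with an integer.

A → match
B → match
C → match
D → match
E → match
F → match
G → match
H → match
Total matched: 8

8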